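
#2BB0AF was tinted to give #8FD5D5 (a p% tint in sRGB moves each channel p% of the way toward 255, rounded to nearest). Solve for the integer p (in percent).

#2BB0AF is rgb(43, 176, 175); #8FD5D5 is rgb(143, 213, 213).
On the R channel (widest range): 143 ≈ 43 + (p/100)(255 − 43), so p ≈ 100×(143 − 43)/(255 − 43) = 10000/212 = 47.17.
p = 47 reproduces all three channels after rounding.

47%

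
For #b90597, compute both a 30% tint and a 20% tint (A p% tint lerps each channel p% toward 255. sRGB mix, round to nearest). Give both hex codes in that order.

#b90597 is rgb(185, 5, 151).
30% tint:
  R: 185 + 0.3×(255−185) = 185 + 21 = 206 → 206
  G: 5 + 0.3×(255−5) = 5 + 75 = 80 → 80
  B: 151 + 0.3×(255−151) = 151 + 31.2 = 182.2 → 182
  → #ce50b6
20% tint:
  R: 185 + 0.2×(255−185) = 185 + 14 = 199 → 199
  G: 5 + 0.2×(255−5) = 5 + 50 = 55 → 55
  B: 151 + 20.8 = 171.8 → 172
  → #c737ac

#ce50b6, #c737ac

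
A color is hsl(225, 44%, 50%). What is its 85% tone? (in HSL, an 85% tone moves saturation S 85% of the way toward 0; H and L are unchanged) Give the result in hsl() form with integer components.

hsl(225, 7%, 50%)

S moves 85% from 44 toward 0: 44 − 37.4 = 6.6 → 7.
H and L are unchanged.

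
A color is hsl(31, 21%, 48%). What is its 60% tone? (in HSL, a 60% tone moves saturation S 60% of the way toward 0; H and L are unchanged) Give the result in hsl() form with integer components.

hsl(31, 8%, 48%)

S moves 60% from 21 toward 0: 21 − 12.6 = 8.4 → 8.
H and L are unchanged.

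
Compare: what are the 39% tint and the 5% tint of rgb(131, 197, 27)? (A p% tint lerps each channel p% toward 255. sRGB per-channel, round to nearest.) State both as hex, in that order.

#B3DC74, #89C826

39% tint:
  R: 131 + 0.39×(255−131) = 131 + 48.36 = 179.36 → 179
  G: 197 + 0.39×(255−197) = 197 + 22.62 = 219.62 → 220
  B: 27 + 88.92 = 115.92 → 116
  → #B3DC74
5% tint:
  R: 131 + 6.2 = 137.2 → 137
  G: 197 + 0.05×(255−197) = 197 + 2.9 = 199.9 → 200
  B: 27 + 0.05×(255−27) = 27 + 11.4 = 38.4 → 38
  → #89C826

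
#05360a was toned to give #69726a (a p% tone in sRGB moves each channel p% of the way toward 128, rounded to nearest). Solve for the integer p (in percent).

#05360a is rgb(5, 54, 10); #69726a is rgb(105, 114, 106).
On the R channel (widest range): 105 ≈ 5 + (p/100)(128 − 5), so p ≈ 100×(105 − 5)/(128 − 5) = 10000/123 = 81.30.
p = 81 reproduces all three channels after rounding.

81%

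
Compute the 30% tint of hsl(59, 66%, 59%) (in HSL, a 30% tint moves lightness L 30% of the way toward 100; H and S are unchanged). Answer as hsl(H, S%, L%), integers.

L moves 30% from 59 toward 100: 59 + 12.3 = 71.3 → 71.
H and S are unchanged.

hsl(59, 66%, 71%)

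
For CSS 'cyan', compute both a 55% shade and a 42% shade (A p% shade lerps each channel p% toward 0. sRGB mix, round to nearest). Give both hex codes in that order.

#007373, #009494

CSS cyan is rgb(0, 255, 255).
55% shade:
  R: 0 + 0.55×(0−0) = 0 + 0 = 0 → 0
  G: 255 + 0.55×(0−255) = 255 − 140.25 = 114.75 → 115
  B: 255 + 0.55×(0−255) = 255 − 140.25 = 114.75 → 115
  → #007373
42% shade:
  R: 0 + 0.42×(0−0) = 0 + 0 = 0 → 0
  G: 255 + 0.42×(0−255) = 255 − 107.1 = 147.9 → 148
  B: 255 + 0.42×(0−255) = 255 − 107.1 = 147.9 → 148
  → #009494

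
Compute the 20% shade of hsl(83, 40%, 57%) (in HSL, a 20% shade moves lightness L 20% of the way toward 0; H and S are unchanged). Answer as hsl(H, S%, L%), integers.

L moves 20% from 57 toward 0: 57 − 11.4 = 45.6 → 46.
H and S are unchanged.

hsl(83, 40%, 46%)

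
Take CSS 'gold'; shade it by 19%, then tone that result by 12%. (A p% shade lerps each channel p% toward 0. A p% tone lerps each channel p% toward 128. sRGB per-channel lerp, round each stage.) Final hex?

#C6A80F

CSS gold is rgb(255, 215, 0).
Per channel, c → c + 0.19(0 − c):
  R: 255 − 48.45 = 206.55 → 207
  G: 215 − 40.85 = 174.15 → 174
  B: 0 + 0 = 0 → 0
After the shade: rgb(207, 174, 0) = #CFAE00.
Per channel, c → c + 0.12(128 − c):
  R: 207 − 9.48 = 197.52 → 198
  G: 174 − 5.52 = 168.48 → 168
  B: 0 + 0.12×(128−0) = 0 + 15.36 = 15.36 → 15
rgb(198, 168, 15) = #C6A80F.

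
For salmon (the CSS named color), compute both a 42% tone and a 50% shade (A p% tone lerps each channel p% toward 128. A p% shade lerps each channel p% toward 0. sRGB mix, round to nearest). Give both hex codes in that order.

#c78078, #7d4039

CSS salmon is rgb(250, 128, 114).
42% tone:
  R: 250 + 0.42×(128−250) = 250 − 51.24 = 198.76 → 199
  G: 128 + 0.42×(128−128) = 128 + 0 = 128 → 128
  B: 114 + 0.42×(128−114) = 114 + 5.88 = 119.88 → 120
  → #c78078
50% shade:
  R: 250 + 0.5×(0−250) = 250 − 125 = 125 → 125
  G: 128 − 64 = 64 → 64
  B: 114 − 57 = 57 → 57
  → #7d4039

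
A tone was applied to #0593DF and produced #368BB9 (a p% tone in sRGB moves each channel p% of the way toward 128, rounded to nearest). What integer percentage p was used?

#0593DF is rgb(5, 147, 223); #368BB9 is rgb(54, 139, 185).
On the R channel (widest range): 54 ≈ 5 + (p/100)(128 − 5), so p ≈ 100×(54 − 5)/(128 − 5) = 4900/123 = 39.84.
p = 40 reproduces all three channels after rounding.

40%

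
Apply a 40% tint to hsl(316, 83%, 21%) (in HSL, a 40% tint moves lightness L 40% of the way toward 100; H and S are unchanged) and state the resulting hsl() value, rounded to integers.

L moves 40% from 21 toward 100: 21 + 31.6 = 52.6 → 53.
H and S are unchanged.

hsl(316, 83%, 53%)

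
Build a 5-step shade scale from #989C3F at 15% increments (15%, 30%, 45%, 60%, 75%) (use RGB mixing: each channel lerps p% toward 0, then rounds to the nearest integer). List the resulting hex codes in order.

#818536, #6A6D2C, #545623, #3D3E19, #262710

#989C3F is rgb(152, 156, 63).
15%: (152 − 22.8 = 129.2→129, 156 − 23.4 = 132.6→133, 63 − 9.45 = 53.55→54) → #818536
30%: (152 − 45.6 = 106.4→106, 156 − 46.8 = 109.2→109, 63 − 18.9 = 44.1→44) → #6A6D2C
45%: (152 − 68.4 = 83.6→84, 156 − 70.2 = 85.8→86, 63 − 28.35 = 34.65→35) → #545623
60%: (152 − 91.2 = 60.8→61, 156 − 93.6 = 62.4→62, 63 − 37.8 = 25.2→25) → #3D3E19
75%: (152 − 114 = 38→38, 156 − 117 = 39→39, 63 − 47.25 = 15.75→16) → #262710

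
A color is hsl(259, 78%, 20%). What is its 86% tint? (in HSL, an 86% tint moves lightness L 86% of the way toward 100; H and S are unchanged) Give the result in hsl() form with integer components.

hsl(259, 78%, 89%)

L moves 86% from 20 toward 100: 20 + 68.8 = 88.8 → 89.
H and S are unchanged.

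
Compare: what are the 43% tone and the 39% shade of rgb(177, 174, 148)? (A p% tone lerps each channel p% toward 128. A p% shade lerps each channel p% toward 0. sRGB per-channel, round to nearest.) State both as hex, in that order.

43% tone:
  R: 177 + 0.43×(128−177) = 177 − 21.07 = 155.93 → 156
  G: 174 − 19.78 = 154.22 → 154
  B: 148 + 0.43×(128−148) = 148 − 8.6 = 139.4 → 139
  → #9C9A8B
39% shade:
  R: 177 + 0.39×(0−177) = 177 − 69.03 = 107.97 → 108
  G: 174 + 0.39×(0−174) = 174 − 67.86 = 106.14 → 106
  B: 148 − 57.72 = 90.28 → 90
  → #6C6A5A

#9C9A8B, #6C6A5A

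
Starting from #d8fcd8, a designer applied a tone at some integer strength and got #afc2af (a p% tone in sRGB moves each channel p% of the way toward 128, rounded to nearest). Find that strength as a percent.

47%

#d8fcd8 is rgb(216, 252, 216); #afc2af is rgb(175, 194, 175).
On the G channel (widest range): 194 ≈ 252 + (p/100)(128 − 252), so p ≈ 100×(194 − 252)/(128 − 252) = -5800/-124 = 46.77.
p = 47 reproduces all three channels after rounding.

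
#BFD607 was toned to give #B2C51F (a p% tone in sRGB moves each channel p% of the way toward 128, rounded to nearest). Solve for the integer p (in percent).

#BFD607 is rgb(191, 214, 7); #B2C51F is rgb(178, 197, 31).
On the B channel (widest range): 31 ≈ 7 + (p/100)(128 − 7), so p ≈ 100×(31 − 7)/(128 − 7) = 2400/121 = 19.83.
p = 20 reproduces all three channels after rounding.

20%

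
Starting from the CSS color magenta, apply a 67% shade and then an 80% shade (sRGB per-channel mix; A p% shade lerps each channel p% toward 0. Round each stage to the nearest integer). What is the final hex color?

CSS magenta is rgb(255, 0, 255).
Lerp each channel 67% toward 0:
  R: 255 + 0.67×(0−255) = 255 − 170.85 = 84.15 → 84
  G: 0 + 0.67×(0−0) = 0 + 0 = 0 → 0
  B: 255 + 0.67×(0−255) = 255 − 170.85 = 84.15 → 84
After the shade: rgb(84, 0, 84) = #540054.
Lerp each channel 80% toward 0:
  R: 84 + 0.8×(0−84) = 84 − 67.2 = 16.8 → 17
  G: 0 + 0.8×(0−0) = 0 + 0 = 0 → 0
  B: 84 + 0.8×(0−84) = 84 − 67.2 = 16.8 → 17
rgb(17, 0, 17) = #110011.

#110011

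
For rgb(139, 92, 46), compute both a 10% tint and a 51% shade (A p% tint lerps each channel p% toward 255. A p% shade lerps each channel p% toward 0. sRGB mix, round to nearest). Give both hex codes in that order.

#976c43, #442d17

10% tint:
  R: 139 + 0.1×(255−139) = 139 + 11.6 = 150.6 → 151
  G: 92 + 16.3 = 108.3 → 108
  B: 46 + 20.9 = 66.9 → 67
  → #976c43
51% shade:
  R: 139 + 0.51×(0−139) = 139 − 70.89 = 68.11 → 68
  G: 92 + 0.51×(0−92) = 92 − 46.92 = 45.08 → 45
  B: 46 − 23.46 = 22.54 → 23
  → #442d17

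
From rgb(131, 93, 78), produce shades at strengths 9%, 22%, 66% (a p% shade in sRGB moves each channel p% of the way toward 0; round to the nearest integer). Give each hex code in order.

9%: (131 − 11.79 = 119.21→119, 93 − 8.37 = 84.63→85, 78 − 7.02 = 70.98→71) → #775547
22%: (131 − 28.82 = 102.18→102, 93 − 20.46 = 72.54→73, 78 − 17.16 = 60.84→61) → #66493d
66%: (131 − 86.46 = 44.54→45, 93 − 61.38 = 31.62→32, 78 − 51.48 = 26.52→27) → #2d201b

#775547, #66493d, #2d201b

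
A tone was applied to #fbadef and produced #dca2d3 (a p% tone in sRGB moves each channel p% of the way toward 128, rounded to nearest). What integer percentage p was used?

25%

#fbadef is rgb(251, 173, 239); #dca2d3 is rgb(220, 162, 211).
On the R channel (widest range): 220 ≈ 251 + (p/100)(128 − 251), so p ≈ 100×(220 − 251)/(128 − 251) = -3100/-123 = 25.20.
p = 25 reproduces all three channels after rounding.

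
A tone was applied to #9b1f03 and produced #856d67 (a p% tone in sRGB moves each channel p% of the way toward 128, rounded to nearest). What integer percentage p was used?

#9b1f03 is rgb(155, 31, 3); #856d67 is rgb(133, 109, 103).
On the B channel (widest range): 103 ≈ 3 + (p/100)(128 − 3), so p ≈ 100×(103 − 3)/(128 − 3) = 10000/125 = 80.00.
p = 80 reproduces all three channels after rounding.

80%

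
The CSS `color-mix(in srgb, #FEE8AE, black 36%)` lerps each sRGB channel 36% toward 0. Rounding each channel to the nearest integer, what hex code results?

#A3946F

#FEE8AE is rgb(254, 232, 174).
A 36% shade moves each channel 36% toward 0:
  R: 254 − 91.44 = 162.56 → 163
  G: 232 − 83.52 = 148.48 → 148
  B: 174 + 0.36×(0−174) = 174 − 62.64 = 111.36 → 111
rgb(163, 148, 111) = #A3946F.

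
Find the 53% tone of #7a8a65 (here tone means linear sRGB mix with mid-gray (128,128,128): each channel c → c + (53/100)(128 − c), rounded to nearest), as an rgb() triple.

rgb(125, 133, 115)

#7a8a65 is rgb(122, 138, 101).
A 53% tone moves each channel 53% toward 128:
  R: 122 + 0.53×(128−122) = 122 + 3.18 = 125.18 → 125
  G: 138 − 5.3 = 132.7 → 133
  B: 101 + 0.53×(128−101) = 101 + 14.31 = 115.31 → 115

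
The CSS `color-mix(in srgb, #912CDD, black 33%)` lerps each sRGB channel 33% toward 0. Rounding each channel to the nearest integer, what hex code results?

#912CDD is rgb(145, 44, 221).
A 33% shade moves each channel 33% toward 0:
  R: 145 − 47.85 = 97.15 → 97
  G: 44 + 0.33×(0−44) = 44 − 14.52 = 29.48 → 29
  B: 221 + 0.33×(0−221) = 221 − 72.93 = 148.07 → 148
rgb(97, 29, 148) = #611D94.

#611D94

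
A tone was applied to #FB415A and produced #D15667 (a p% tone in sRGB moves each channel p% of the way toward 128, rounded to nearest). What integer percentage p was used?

#FB415A is rgb(251, 65, 90); #D15667 is rgb(209, 86, 103).
On the R channel (widest range): 209 ≈ 251 + (p/100)(128 − 251), so p ≈ 100×(209 − 251)/(128 − 251) = -4200/-123 = 34.15.
p = 34 reproduces all three channels after rounding.

34%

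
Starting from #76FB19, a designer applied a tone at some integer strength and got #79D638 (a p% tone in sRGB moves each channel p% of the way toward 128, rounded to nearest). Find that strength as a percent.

30%

#76FB19 is rgb(118, 251, 25); #79D638 is rgb(121, 214, 56).
On the G channel (widest range): 214 ≈ 251 + (p/100)(128 − 251), so p ≈ 100×(214 − 251)/(128 − 251) = -3700/-123 = 30.08.
p = 30 reproduces all three channels after rounding.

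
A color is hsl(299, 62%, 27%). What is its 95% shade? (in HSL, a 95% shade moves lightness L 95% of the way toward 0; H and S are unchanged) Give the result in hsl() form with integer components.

hsl(299, 62%, 1%)

L moves 95% from 27 toward 0: 27 − 25.65 = 1.35 → 1.
H and S are unchanged.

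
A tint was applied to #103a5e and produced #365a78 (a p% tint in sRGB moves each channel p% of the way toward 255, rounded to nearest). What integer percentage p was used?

#103a5e is rgb(16, 58, 94); #365a78 is rgb(54, 90, 120).
On the R channel (widest range): 54 ≈ 16 + (p/100)(255 − 16), so p ≈ 100×(54 − 16)/(255 − 16) = 3800/239 = 15.90.
p = 16 reproduces all three channels after rounding.

16%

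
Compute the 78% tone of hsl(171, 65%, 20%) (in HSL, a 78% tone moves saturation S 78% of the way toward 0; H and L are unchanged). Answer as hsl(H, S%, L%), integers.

hsl(171, 14%, 20%)

S moves 78% from 65 toward 0: 65 − 50.7 = 14.3 → 14.
H and L are unchanged.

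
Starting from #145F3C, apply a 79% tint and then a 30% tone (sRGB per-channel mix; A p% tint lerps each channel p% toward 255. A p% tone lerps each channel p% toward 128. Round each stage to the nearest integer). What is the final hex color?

#B7C1BC

#145F3C is rgb(20, 95, 60).
Lerp each channel 79% toward 255:
  R: 20 + 0.79×(255−20) = 20 + 185.65 = 205.65 → 206
  G: 95 + 126.4 = 221.4 → 221
  B: 60 + 154.05 = 214.05 → 214
After the tint: rgb(206, 221, 214) = #CEDDD6.
Per channel, c → c + 0.3(128 − c):
  R: 206 + 0.3×(128−206) = 206 − 23.4 = 182.6 → 183
  G: 221 + 0.3×(128−221) = 221 − 27.9 = 193.1 → 193
  B: 214 − 25.8 = 188.2 → 188
rgb(183, 193, 188) = #B7C1BC.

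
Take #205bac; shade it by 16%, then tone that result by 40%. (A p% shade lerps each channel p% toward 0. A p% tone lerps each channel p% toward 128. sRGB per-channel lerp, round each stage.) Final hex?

#205bac is rgb(32, 91, 172).
Per channel, c → c + 0.16(0 − c):
  R: 32 − 5.12 = 26.88 → 27
  G: 91 − 14.56 = 76.44 → 76
  B: 172 + 0.16×(0−172) = 172 − 27.52 = 144.48 → 144
After the shade: rgb(27, 76, 144) = #1b4c90.
A 40% tone moves each channel 40% toward 128:
  R: 27 + 0.4×(128−27) = 27 + 40.4 = 67.4 → 67
  G: 76 + 20.8 = 96.8 → 97
  B: 144 − 6.4 = 137.6 → 138
rgb(67, 97, 138) = #43618a.

#43618a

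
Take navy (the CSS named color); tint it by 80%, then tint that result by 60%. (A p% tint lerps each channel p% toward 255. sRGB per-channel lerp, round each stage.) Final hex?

#EBEBF5

CSS navy is rgb(0, 0, 128).
An 80% tint moves each channel 80% toward 255:
  R: 0 + 0.8×(255−0) = 0 + 204 = 204 → 204
  G: 0 + 0.8×(255−0) = 0 + 204 = 204 → 204
  B: 128 + 0.8×(255−128) = 128 + 101.6 = 229.6 → 230
After the tint: rgb(204, 204, 230) = #CCCCE6.
Lerp each channel 60% toward 255:
  R: 204 + 30.6 = 234.6 → 235
  G: 204 + 0.6×(255−204) = 204 + 30.6 = 234.6 → 235
  B: 230 + 0.6×(255−230) = 230 + 15 = 245 → 245
rgb(235, 235, 245) = #EBEBF5.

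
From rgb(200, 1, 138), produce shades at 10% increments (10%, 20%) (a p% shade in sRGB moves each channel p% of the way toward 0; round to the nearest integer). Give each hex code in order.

#b4017c, #a0016e

10%: (200 − 20 = 180→180, 1→1, 138 − 13.8 = 124.2→124) → #b4017c
20%: (200 − 40 = 160→160, 1→1, 138 − 27.6 = 110.4→110) → #a0016e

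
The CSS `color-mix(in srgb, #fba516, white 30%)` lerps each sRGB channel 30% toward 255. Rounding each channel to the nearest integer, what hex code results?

#fcc05c

#fba516 is rgb(251, 165, 22).
A 30% tint moves each channel 30% toward 255:
  R: 251 + 0.3×(255−251) = 251 + 1.2 = 252.2 → 252
  G: 165 + 27 = 192 → 192
  B: 22 + 69.9 = 91.9 → 92
rgb(252, 192, 92) = #fcc05c.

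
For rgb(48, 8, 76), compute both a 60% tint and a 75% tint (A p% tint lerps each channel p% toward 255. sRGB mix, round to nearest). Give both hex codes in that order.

#ac9cb7, #cbc1d2

60% tint:
  R: 48 + 124.2 = 172.2 → 172
  G: 8 + 0.6×(255−8) = 8 + 148.2 = 156.2 → 156
  B: 76 + 107.4 = 183.4 → 183
  → #ac9cb7
75% tint:
  R: 48 + 155.25 = 203.25 → 203
  G: 8 + 0.75×(255−8) = 8 + 185.25 = 193.25 → 193
  B: 76 + 0.75×(255−76) = 76 + 134.25 = 210.25 → 210
  → #cbc1d2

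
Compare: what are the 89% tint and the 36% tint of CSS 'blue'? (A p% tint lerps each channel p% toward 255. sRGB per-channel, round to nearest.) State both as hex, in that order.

CSS blue is rgb(0, 0, 255).
89% tint:
  R: 0 + 0.89×(255−0) = 0 + 226.95 = 226.95 → 227
  G: 0 + 0.89×(255−0) = 0 + 226.95 = 226.95 → 227
  B: 255 + 0 = 255 → 255
  → #E3E3FF
36% tint:
  R: 0 + 0.36×(255−0) = 0 + 91.8 = 91.8 → 92
  G: 0 + 91.8 = 91.8 → 92
  B: 255 + 0 = 255 → 255
  → #5C5CFF

#E3E3FF, #5C5CFF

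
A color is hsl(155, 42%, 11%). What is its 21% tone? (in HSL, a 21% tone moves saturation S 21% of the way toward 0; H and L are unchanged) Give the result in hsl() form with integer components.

hsl(155, 33%, 11%)

S moves 21% from 42 toward 0: 42 − 8.82 = 33.18 → 33.
H and L are unchanged.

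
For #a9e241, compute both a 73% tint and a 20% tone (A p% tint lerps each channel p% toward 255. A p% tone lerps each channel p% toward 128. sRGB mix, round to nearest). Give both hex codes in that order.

#e8f7cc, #a1ce4e

#a9e241 is rgb(169, 226, 65).
73% tint:
  R: 169 + 0.73×(255−169) = 169 + 62.78 = 231.78 → 232
  G: 226 + 21.17 = 247.17 → 247
  B: 65 + 0.73×(255−65) = 65 + 138.7 = 203.7 → 204
  → #e8f7cc
20% tone:
  R: 169 + 0.2×(128−169) = 169 − 8.2 = 160.8 → 161
  G: 226 − 19.6 = 206.4 → 206
  B: 65 + 12.6 = 77.6 → 78
  → #a1ce4e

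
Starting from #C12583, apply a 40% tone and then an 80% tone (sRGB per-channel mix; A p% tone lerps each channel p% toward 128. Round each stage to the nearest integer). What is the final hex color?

#C12583 is rgb(193, 37, 131).
Per channel, c → c + 0.4(128 − c):
  R: 193 + 0.4×(128−193) = 193 − 26 = 167 → 167
  G: 37 + 36.4 = 73.4 → 73
  B: 131 + 0.4×(128−131) = 131 − 1.2 = 129.8 → 130
After the tone: rgb(167, 73, 130) = #A74982.
An 80% tone moves each channel 80% toward 128:
  R: 167 − 31.2 = 135.8 → 136
  G: 73 + 0.8×(128−73) = 73 + 44 = 117 → 117
  B: 130 − 1.6 = 128.4 → 128
rgb(136, 117, 128) = #887580.

#887580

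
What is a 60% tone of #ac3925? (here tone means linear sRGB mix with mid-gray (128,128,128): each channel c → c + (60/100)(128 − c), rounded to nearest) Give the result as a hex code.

#92645c

#ac3925 is rgb(172, 57, 37).
Per channel, c → c + 0.6(128 − c):
  R: 172 + 0.6×(128−172) = 172 − 26.4 = 145.6 → 146
  G: 57 + 42.6 = 99.6 → 100
  B: 37 + 0.6×(128−37) = 37 + 54.6 = 91.6 → 92
rgb(146, 100, 92) = #92645c.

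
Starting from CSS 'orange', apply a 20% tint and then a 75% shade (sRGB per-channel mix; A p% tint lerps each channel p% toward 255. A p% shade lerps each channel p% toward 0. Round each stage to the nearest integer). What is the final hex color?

CSS orange is rgb(255, 165, 0).
Per channel, c → c + 0.2(255 − c):
  R: 255 + 0.2×(255−255) = 255 + 0 = 255 → 255
  G: 165 + 18 = 183 → 183
  B: 0 + 51 = 51 → 51
After the tint: rgb(255, 183, 51) = #FFB733.
Lerp each channel 75% toward 0:
  R: 255 + 0.75×(0−255) = 255 − 191.25 = 63.75 → 64
  G: 183 + 0.75×(0−183) = 183 − 137.25 = 45.75 → 46
  B: 51 − 38.25 = 12.75 → 13
rgb(64, 46, 13) = #402E0D.

#402E0D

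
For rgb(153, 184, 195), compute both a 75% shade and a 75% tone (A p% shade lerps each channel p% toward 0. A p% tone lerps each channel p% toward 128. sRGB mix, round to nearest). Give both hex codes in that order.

75% shade:
  R: 153 − 114.75 = 38.25 → 38
  G: 184 + 0.75×(0−184) = 184 − 138 = 46 → 46
  B: 195 + 0.75×(0−195) = 195 − 146.25 = 48.75 → 49
  → #262e31
75% tone:
  R: 153 − 18.75 = 134.25 → 134
  G: 184 + 0.75×(128−184) = 184 − 42 = 142 → 142
  B: 195 + 0.75×(128−195) = 195 − 50.25 = 144.75 → 145
  → #868e91

#262e31, #868e91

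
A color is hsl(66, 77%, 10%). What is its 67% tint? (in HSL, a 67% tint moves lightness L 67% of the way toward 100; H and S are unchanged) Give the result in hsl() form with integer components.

L moves 67% from 10 toward 100: 10 + 60.3 = 70.3 → 70.
H and S are unchanged.

hsl(66, 77%, 70%)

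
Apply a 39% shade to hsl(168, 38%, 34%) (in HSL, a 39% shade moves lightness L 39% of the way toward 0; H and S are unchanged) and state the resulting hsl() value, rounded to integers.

hsl(168, 38%, 21%)

L moves 39% from 34 toward 0: 34 − 13.26 = 20.74 → 21.
H and S are unchanged.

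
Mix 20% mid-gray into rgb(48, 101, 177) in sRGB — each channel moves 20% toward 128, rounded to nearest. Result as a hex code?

Per channel, c → c + 0.2(128 − c):
  R: 48 + 16 = 64 → 64
  G: 101 + 0.2×(128−101) = 101 + 5.4 = 106.4 → 106
  B: 177 + 0.2×(128−177) = 177 − 9.8 = 167.2 → 167
rgb(64, 106, 167) = #406AA7.

#406AA7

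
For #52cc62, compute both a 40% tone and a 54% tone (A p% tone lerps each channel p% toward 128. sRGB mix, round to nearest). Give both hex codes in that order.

#64ae6e, #6ba372

#52cc62 is rgb(82, 204, 98).
40% tone:
  R: 82 + 0.4×(128−82) = 82 + 18.4 = 100.4 → 100
  G: 204 + 0.4×(128−204) = 204 − 30.4 = 173.6 → 174
  B: 98 + 0.4×(128−98) = 98 + 12 = 110 → 110
  → #64ae6e
54% tone:
  R: 82 + 0.54×(128−82) = 82 + 24.84 = 106.84 → 107
  G: 204 + 0.54×(128−204) = 204 − 41.04 = 162.96 → 163
  B: 98 + 16.2 = 114.2 → 114
  → #6ba372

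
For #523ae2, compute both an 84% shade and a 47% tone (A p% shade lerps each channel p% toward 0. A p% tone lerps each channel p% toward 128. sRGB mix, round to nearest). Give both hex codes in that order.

#0d0924, #685bb4

#523ae2 is rgb(82, 58, 226).
84% shade:
  R: 82 + 0.84×(0−82) = 82 − 68.88 = 13.12 → 13
  G: 58 − 48.72 = 9.28 → 9
  B: 226 − 189.84 = 36.16 → 36
  → #0d0924
47% tone:
  R: 82 + 0.47×(128−82) = 82 + 21.62 = 103.62 → 104
  G: 58 + 32.9 = 90.9 → 91
  B: 226 + 0.47×(128−226) = 226 − 46.06 = 179.94 → 180
  → #685bb4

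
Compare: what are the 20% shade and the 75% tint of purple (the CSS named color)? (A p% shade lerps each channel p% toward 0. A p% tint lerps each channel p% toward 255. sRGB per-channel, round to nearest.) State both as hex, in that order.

CSS purple is rgb(128, 0, 128).
20% shade:
  R: 128 − 25.6 = 102.4 → 102
  G: 0 + 0 = 0 → 0
  B: 128 − 25.6 = 102.4 → 102
  → #660066
75% tint:
  R: 128 + 0.75×(255−128) = 128 + 95.25 = 223.25 → 223
  G: 0 + 0.75×(255−0) = 0 + 191.25 = 191.25 → 191
  B: 128 + 0.75×(255−128) = 128 + 95.25 = 223.25 → 223
  → #DFBFDF

#660066, #DFBFDF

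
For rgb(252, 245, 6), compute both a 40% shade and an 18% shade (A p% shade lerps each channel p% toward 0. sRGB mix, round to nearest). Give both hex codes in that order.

#979304, #cfc905

40% shade:
  R: 252 − 100.8 = 151.2 → 151
  G: 245 + 0.4×(0−245) = 245 − 98 = 147 → 147
  B: 6 + 0.4×(0−6) = 6 − 2.4 = 3.6 → 4
  → #979304
18% shade:
  R: 252 − 45.36 = 206.64 → 207
  G: 245 + 0.18×(0−245) = 245 − 44.1 = 200.9 → 201
  B: 6 + 0.18×(0−6) = 6 − 1.08 = 4.92 → 5
  → #cfc905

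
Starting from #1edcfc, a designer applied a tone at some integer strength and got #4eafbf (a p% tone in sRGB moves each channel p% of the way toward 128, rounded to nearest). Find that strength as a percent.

49%

#1edcfc is rgb(30, 220, 252); #4eafbf is rgb(78, 175, 191).
On the B channel (widest range): 191 ≈ 252 + (p/100)(128 − 252), so p ≈ 100×(191 − 252)/(128 − 252) = -6100/-124 = 49.19.
p = 49 reproduces all three channels after rounding.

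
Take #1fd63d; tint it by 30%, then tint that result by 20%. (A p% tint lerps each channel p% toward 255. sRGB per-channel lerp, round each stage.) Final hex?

#1fd63d is rgb(31, 214, 61).
A 30% tint moves each channel 30% toward 255:
  R: 31 + 67.2 = 98.2 → 98
  G: 214 + 0.3×(255−214) = 214 + 12.3 = 226.3 → 226
  B: 61 + 58.2 = 119.2 → 119
After the tint: rgb(98, 226, 119) = #62e277.
A 20% tint moves each channel 20% toward 255:
  R: 98 + 31.4 = 129.4 → 129
  G: 226 + 5.8 = 231.8 → 232
  B: 119 + 0.2×(255−119) = 119 + 27.2 = 146.2 → 146
rgb(129, 232, 146) = #81e892.

#81e892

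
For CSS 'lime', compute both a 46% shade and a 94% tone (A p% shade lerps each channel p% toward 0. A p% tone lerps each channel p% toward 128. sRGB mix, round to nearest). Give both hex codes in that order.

#008a00, #788878

CSS lime is rgb(0, 255, 0).
46% shade:
  R: 0 + 0 = 0 → 0
  G: 255 − 117.3 = 137.7 → 138
  B: 0 + 0 = 0 → 0
  → #008a00
94% tone:
  R: 0 + 0.94×(128−0) = 0 + 120.32 = 120.32 → 120
  G: 255 + 0.94×(128−255) = 255 − 119.38 = 135.62 → 136
  B: 0 + 0.94×(128−0) = 0 + 120.32 = 120.32 → 120
  → #788878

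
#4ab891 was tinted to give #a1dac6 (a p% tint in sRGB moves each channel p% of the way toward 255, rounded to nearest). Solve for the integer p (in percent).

48%

#4ab891 is rgb(74, 184, 145); #a1dac6 is rgb(161, 218, 198).
On the R channel (widest range): 161 ≈ 74 + (p/100)(255 − 74), so p ≈ 100×(161 − 74)/(255 − 74) = 8700/181 = 48.07.
p = 48 reproduces all three channels after rounding.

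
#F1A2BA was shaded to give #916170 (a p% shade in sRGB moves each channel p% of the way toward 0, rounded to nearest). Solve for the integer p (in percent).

#F1A2BA is rgb(241, 162, 186); #916170 is rgb(145, 97, 112).
On the R channel (widest range): 145 ≈ 241 + (p/100)(0 − 241), so p ≈ 100×(145 − 241)/(0 − 241) = -9600/-241 = 39.83.
p = 40 reproduces all three channels after rounding.

40%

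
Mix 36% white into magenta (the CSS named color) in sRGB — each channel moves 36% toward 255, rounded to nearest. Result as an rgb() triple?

rgb(255, 92, 255)

CSS magenta is rgb(255, 0, 255).
Lerp each channel 36% toward 255:
  R: 255 + 0 = 255 → 255
  G: 0 + 91.8 = 91.8 → 92
  B: 255 + 0.36×(255−255) = 255 + 0 = 255 → 255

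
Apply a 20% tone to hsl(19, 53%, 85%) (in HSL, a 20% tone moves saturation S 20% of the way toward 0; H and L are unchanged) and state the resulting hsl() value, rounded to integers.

S moves 20% from 53 toward 0: 53 − 10.6 = 42.4 → 42.
H and L are unchanged.

hsl(19, 42%, 85%)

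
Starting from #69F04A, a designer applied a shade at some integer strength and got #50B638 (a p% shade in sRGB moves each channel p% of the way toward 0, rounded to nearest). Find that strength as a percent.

#69F04A is rgb(105, 240, 74); #50B638 is rgb(80, 182, 56).
On the G channel (widest range): 182 ≈ 240 + (p/100)(0 − 240), so p ≈ 100×(182 − 240)/(0 − 240) = -5800/-240 = 24.17.
p = 24 reproduces all three channels after rounding.

24%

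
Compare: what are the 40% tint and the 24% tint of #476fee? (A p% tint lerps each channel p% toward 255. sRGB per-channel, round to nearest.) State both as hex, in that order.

#91a9f5, #7392f2

#476fee is rgb(71, 111, 238).
40% tint:
  R: 71 + 0.4×(255−71) = 71 + 73.6 = 144.6 → 145
  G: 111 + 0.4×(255−111) = 111 + 57.6 = 168.6 → 169
  B: 238 + 0.4×(255−238) = 238 + 6.8 = 244.8 → 245
  → #91a9f5
24% tint:
  R: 71 + 0.24×(255−71) = 71 + 44.16 = 115.16 → 115
  G: 111 + 0.24×(255−111) = 111 + 34.56 = 145.56 → 146
  B: 238 + 4.08 = 242.08 → 242
  → #7392f2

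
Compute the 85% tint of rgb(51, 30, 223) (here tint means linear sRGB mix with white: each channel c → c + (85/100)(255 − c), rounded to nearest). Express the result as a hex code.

Lerp each channel 85% toward 255:
  R: 51 + 173.4 = 224.4 → 224
  G: 30 + 0.85×(255−30) = 30 + 191.25 = 221.25 → 221
  B: 223 + 0.85×(255−223) = 223 + 27.2 = 250.2 → 250
rgb(224, 221, 250) = #e0ddfa.

#e0ddfa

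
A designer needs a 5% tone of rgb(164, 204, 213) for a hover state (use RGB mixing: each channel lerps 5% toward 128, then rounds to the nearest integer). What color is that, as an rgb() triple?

rgb(162, 200, 209)

A 5% tone moves each channel 5% toward 128:
  R: 164 + 0.05×(128−164) = 164 − 1.8 = 162.2 → 162
  G: 204 − 3.8 = 200.2 → 200
  B: 213 + 0.05×(128−213) = 213 − 4.25 = 208.75 → 209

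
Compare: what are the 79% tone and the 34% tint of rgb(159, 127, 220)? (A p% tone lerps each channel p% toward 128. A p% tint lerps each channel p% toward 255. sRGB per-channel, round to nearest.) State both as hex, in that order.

79% tone:
  R: 159 + 0.79×(128−159) = 159 − 24.49 = 134.51 → 135
  G: 127 + 0.79×(128−127) = 127 + 0.79 = 127.79 → 128
  B: 220 + 0.79×(128−220) = 220 − 72.68 = 147.32 → 147
  → #878093
34% tint:
  R: 159 + 32.64 = 191.64 → 192
  G: 127 + 0.34×(255−127) = 127 + 43.52 = 170.52 → 171
  B: 220 + 11.9 = 231.9 → 232
  → #C0ABE8

#878093, #C0ABE8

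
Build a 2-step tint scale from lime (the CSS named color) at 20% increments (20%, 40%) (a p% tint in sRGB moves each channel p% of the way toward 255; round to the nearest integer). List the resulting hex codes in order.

CSS lime is rgb(0, 255, 0).
20%: (0 + 51 = 51→51, 255→255, 0 + 51 = 51→51) → #33FF33
40%: (0 + 102 = 102→102, 255→255, 0 + 102 = 102→102) → #66FF66

#33FF33, #66FF66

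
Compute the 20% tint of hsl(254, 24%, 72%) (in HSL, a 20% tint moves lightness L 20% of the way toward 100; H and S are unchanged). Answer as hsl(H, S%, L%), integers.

hsl(254, 24%, 78%)

L moves 20% from 72 toward 100: 72 + 5.6 = 77.6 → 78.
H and S are unchanged.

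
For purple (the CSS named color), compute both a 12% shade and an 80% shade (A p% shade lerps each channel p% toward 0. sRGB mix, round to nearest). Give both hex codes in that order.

CSS purple is rgb(128, 0, 128).
12% shade:
  R: 128 + 0.12×(0−128) = 128 − 15.36 = 112.64 → 113
  G: 0 + 0 = 0 → 0
  B: 128 + 0.12×(0−128) = 128 − 15.36 = 112.64 → 113
  → #710071
80% shade:
  R: 128 + 0.8×(0−128) = 128 − 102.4 = 25.6 → 26
  G: 0 + 0.8×(0−0) = 0 + 0 = 0 → 0
  B: 128 + 0.8×(0−128) = 128 − 102.4 = 25.6 → 26
  → #1A001A

#710071, #1A001A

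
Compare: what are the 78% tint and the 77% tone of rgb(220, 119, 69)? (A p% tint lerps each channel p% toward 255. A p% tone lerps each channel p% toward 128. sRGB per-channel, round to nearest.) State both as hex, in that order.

#f7e1d6, #957e72

78% tint:
  R: 220 + 0.78×(255−220) = 220 + 27.3 = 247.3 → 247
  G: 119 + 0.78×(255−119) = 119 + 106.08 = 225.08 → 225
  B: 69 + 145.08 = 214.08 → 214
  → #f7e1d6
77% tone:
  R: 220 + 0.77×(128−220) = 220 − 70.84 = 149.16 → 149
  G: 119 + 0.77×(128−119) = 119 + 6.93 = 125.93 → 126
  B: 69 + 45.43 = 114.43 → 114
  → #957e72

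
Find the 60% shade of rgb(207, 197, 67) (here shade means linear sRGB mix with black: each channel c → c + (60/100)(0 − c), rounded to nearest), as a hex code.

Per channel, c → c + 0.6(0 − c):
  R: 207 − 124.2 = 82.8 → 83
  G: 197 + 0.6×(0−197) = 197 − 118.2 = 78.8 → 79
  B: 67 + 0.6×(0−67) = 67 − 40.2 = 26.8 → 27
rgb(83, 79, 27) = #534F1B.

#534F1B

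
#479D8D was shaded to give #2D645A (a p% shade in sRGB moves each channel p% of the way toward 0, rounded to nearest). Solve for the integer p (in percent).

#479D8D is rgb(71, 157, 141); #2D645A is rgb(45, 100, 90).
On the G channel (widest range): 100 ≈ 157 + (p/100)(0 − 157), so p ≈ 100×(100 − 157)/(0 − 157) = -5700/-157 = 36.31.
p = 36 reproduces all three channels after rounding.

36%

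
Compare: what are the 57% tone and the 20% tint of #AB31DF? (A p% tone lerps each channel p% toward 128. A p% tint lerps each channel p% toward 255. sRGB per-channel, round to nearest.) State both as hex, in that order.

#AB31DF is rgb(171, 49, 223).
57% tone:
  R: 171 − 24.51 = 146.49 → 146
  G: 49 + 0.57×(128−49) = 49 + 45.03 = 94.03 → 94
  B: 223 + 0.57×(128−223) = 223 − 54.15 = 168.85 → 169
  → #925EA9
20% tint:
  R: 171 + 0.2×(255−171) = 171 + 16.8 = 187.8 → 188
  G: 49 + 0.2×(255−49) = 49 + 41.2 = 90.2 → 90
  B: 223 + 0.2×(255−223) = 223 + 6.4 = 229.4 → 229
  → #BC5AE5

#925EA9, #BC5AE5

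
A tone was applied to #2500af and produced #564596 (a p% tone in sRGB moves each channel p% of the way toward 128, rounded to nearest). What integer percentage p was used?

54%

#2500af is rgb(37, 0, 175); #564596 is rgb(86, 69, 150).
On the G channel (widest range): 69 ≈ 0 + (p/100)(128 − 0), so p ≈ 100×(69 − 0)/(128 − 0) = 6900/128 = 53.91.
p = 54 reproduces all three channels after rounding.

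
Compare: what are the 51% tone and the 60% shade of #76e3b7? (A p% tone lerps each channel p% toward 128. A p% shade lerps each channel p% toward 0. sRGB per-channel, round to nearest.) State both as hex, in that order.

#76e3b7 is rgb(118, 227, 183).
51% tone:
  R: 118 + 5.1 = 123.1 → 123
  G: 227 − 50.49 = 176.51 → 177
  B: 183 − 28.05 = 154.95 → 155
  → #7bb19b
60% shade:
  R: 118 + 0.6×(0−118) = 118 − 70.8 = 47.2 → 47
  G: 227 + 0.6×(0−227) = 227 − 136.2 = 90.8 → 91
  B: 183 − 109.8 = 73.2 → 73
  → #2f5b49

#7bb19b, #2f5b49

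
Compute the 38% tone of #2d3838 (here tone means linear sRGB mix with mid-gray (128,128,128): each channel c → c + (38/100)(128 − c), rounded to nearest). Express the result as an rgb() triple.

rgb(77, 83, 83)

#2d3838 is rgb(45, 56, 56).
A 38% tone moves each channel 38% toward 128:
  R: 45 + 31.54 = 76.54 → 77
  G: 56 + 27.36 = 83.36 → 83
  B: 56 + 0.38×(128−56) = 56 + 27.36 = 83.36 → 83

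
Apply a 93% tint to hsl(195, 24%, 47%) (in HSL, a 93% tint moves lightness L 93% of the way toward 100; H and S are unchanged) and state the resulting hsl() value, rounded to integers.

hsl(195, 24%, 96%)

L moves 93% from 47 toward 100: 47 + 49.29 = 96.29 → 96.
H and S are unchanged.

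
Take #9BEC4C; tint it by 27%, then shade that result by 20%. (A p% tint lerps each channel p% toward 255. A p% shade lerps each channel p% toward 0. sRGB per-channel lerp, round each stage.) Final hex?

#9BEC4C is rgb(155, 236, 76).
Lerp each channel 27% toward 255:
  R: 155 + 0.27×(255−155) = 155 + 27 = 182 → 182
  G: 236 + 5.13 = 241.13 → 241
  B: 76 + 0.27×(255−76) = 76 + 48.33 = 124.33 → 124
After the tint: rgb(182, 241, 124) = #B6F17C.
Lerp each channel 20% toward 0:
  R: 182 + 0.2×(0−182) = 182 − 36.4 = 145.6 → 146
  G: 241 + 0.2×(0−241) = 241 − 48.2 = 192.8 → 193
  B: 124 − 24.8 = 99.2 → 99
rgb(146, 193, 99) = #92C163.

#92C163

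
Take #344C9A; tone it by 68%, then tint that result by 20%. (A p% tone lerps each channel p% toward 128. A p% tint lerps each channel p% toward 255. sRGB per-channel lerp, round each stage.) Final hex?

#344C9A is rgb(52, 76, 154).
A 68% tone moves each channel 68% toward 128:
  R: 52 + 0.68×(128−52) = 52 + 51.68 = 103.68 → 104
  G: 76 + 35.36 = 111.36 → 111
  B: 154 − 17.68 = 136.32 → 136
After the tone: rgb(104, 111, 136) = #686F88.
Per channel, c → c + 0.2(255 − c):
  R: 104 + 0.2×(255−104) = 104 + 30.2 = 134.2 → 134
  G: 111 + 0.2×(255−111) = 111 + 28.8 = 139.8 → 140
  B: 136 + 23.8 = 159.8 → 160
rgb(134, 140, 160) = #868CA0.

#868CA0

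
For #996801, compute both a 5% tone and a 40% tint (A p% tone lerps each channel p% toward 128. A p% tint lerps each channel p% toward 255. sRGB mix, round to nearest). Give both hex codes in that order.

#996801 is rgb(153, 104, 1).
5% tone:
  R: 153 − 1.25 = 151.75 → 152
  G: 104 + 0.05×(128−104) = 104 + 1.2 = 105.2 → 105
  B: 1 + 0.05×(128−1) = 1 + 6.35 = 7.35 → 7
  → #986907
40% tint:
  R: 153 + 0.4×(255−153) = 153 + 40.8 = 193.8 → 194
  G: 104 + 60.4 = 164.4 → 164
  B: 1 + 0.4×(255−1) = 1 + 101.6 = 102.6 → 103
  → #C2A467

#986907, #C2A467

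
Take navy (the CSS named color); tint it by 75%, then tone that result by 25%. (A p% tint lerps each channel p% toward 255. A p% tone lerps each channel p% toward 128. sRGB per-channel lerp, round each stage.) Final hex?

CSS navy is rgb(0, 0, 128).
Per channel, c → c + 0.75(255 − c):
  R: 0 + 0.75×(255−0) = 0 + 191.25 = 191.25 → 191
  G: 0 + 191.25 = 191.25 → 191
  B: 128 + 0.75×(255−128) = 128 + 95.25 = 223.25 → 223
After the tint: rgb(191, 191, 223) = #BFBFDF.
Per channel, c → c + 0.25(128 − c):
  R: 191 + 0.25×(128−191) = 191 − 15.75 = 175.25 → 175
  G: 191 + 0.25×(128−191) = 191 − 15.75 = 175.25 → 175
  B: 223 + 0.25×(128−223) = 223 − 23.75 = 199.25 → 199
rgb(175, 175, 199) = #AFAFC7.

#AFAFC7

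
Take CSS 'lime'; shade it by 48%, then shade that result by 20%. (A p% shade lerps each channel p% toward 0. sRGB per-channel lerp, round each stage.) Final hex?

#006a00

CSS lime is rgb(0, 255, 0).
Lerp each channel 48% toward 0:
  R: 0 + 0.48×(0−0) = 0 + 0 = 0 → 0
  G: 255 + 0.48×(0−255) = 255 − 122.4 = 132.6 → 133
  B: 0 + 0.48×(0−0) = 0 + 0 = 0 → 0
After the shade: rgb(0, 133, 0) = #008500.
A 20% shade moves each channel 20% toward 0:
  R: 0 + 0 = 0 → 0
  G: 133 − 26.6 = 106.4 → 106
  B: 0 + 0.2×(0−0) = 0 + 0 = 0 → 0
rgb(0, 106, 0) = #006a00.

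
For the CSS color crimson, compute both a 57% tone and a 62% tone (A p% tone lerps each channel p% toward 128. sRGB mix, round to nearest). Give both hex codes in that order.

CSS crimson is rgb(220, 20, 60).
57% tone:
  R: 220 + 0.57×(128−220) = 220 − 52.44 = 167.56 → 168
  G: 20 + 61.56 = 81.56 → 82
  B: 60 + 0.57×(128−60) = 60 + 38.76 = 98.76 → 99
  → #A85263
62% tone:
  R: 220 + 0.62×(128−220) = 220 − 57.04 = 162.96 → 163
  G: 20 + 0.62×(128−20) = 20 + 66.96 = 86.96 → 87
  B: 60 + 42.16 = 102.16 → 102
  → #A35766

#A85263, #A35766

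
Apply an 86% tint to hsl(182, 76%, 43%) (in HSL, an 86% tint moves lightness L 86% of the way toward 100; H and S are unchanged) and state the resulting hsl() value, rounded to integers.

hsl(182, 76%, 92%)

L moves 86% from 43 toward 100: 43 + 49.02 = 92.02 → 92.
H and S are unchanged.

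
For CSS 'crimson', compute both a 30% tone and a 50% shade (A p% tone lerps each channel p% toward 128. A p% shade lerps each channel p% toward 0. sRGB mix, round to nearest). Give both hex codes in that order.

#C03450, #6E0A1E

CSS crimson is rgb(220, 20, 60).
30% tone:
  R: 220 − 27.6 = 192.4 → 192
  G: 20 + 32.4 = 52.4 → 52
  B: 60 + 0.3×(128−60) = 60 + 20.4 = 80.4 → 80
  → #C03450
50% shade:
  R: 220 + 0.5×(0−220) = 220 − 110 = 110 → 110
  G: 20 − 10 = 10 → 10
  B: 60 + 0.5×(0−60) = 60 − 30 = 30 → 30
  → #6E0A1E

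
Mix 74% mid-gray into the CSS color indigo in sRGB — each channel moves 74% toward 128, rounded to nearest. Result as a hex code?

#725F81

CSS indigo is rgb(75, 0, 130).
Lerp each channel 74% toward 128:
  R: 75 + 39.22 = 114.22 → 114
  G: 0 + 94.72 = 94.72 → 95
  B: 130 − 1.48 = 128.52 → 129
rgb(114, 95, 129) = #725F81.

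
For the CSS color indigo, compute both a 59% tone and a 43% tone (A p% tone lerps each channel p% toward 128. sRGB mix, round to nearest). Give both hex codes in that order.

#6a4c81, #623781

CSS indigo is rgb(75, 0, 130).
59% tone:
  R: 75 + 31.27 = 106.27 → 106
  G: 0 + 0.59×(128−0) = 0 + 75.52 = 75.52 → 76
  B: 130 + 0.59×(128−130) = 130 − 1.18 = 128.82 → 129
  → #6a4c81
43% tone:
  R: 75 + 0.43×(128−75) = 75 + 22.79 = 97.79 → 98
  G: 0 + 55.04 = 55.04 → 55
  B: 130 + 0.43×(128−130) = 130 − 0.86 = 129.14 → 129
  → #623781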